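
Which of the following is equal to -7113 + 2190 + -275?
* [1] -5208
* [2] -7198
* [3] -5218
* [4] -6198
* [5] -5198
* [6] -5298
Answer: 5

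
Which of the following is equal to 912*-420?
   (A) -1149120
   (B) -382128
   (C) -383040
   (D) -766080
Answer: C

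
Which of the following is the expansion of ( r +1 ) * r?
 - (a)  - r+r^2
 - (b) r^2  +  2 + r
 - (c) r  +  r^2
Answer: c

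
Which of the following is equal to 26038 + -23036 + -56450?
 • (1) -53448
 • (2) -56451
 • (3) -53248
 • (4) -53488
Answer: 1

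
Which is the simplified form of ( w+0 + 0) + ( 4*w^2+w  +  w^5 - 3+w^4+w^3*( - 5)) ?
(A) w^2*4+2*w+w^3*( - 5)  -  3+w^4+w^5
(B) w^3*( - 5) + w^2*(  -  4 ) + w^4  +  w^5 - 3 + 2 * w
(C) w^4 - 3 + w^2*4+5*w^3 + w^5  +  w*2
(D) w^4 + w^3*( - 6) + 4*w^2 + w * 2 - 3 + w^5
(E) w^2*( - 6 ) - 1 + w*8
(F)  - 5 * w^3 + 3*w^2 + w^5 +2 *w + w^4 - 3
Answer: A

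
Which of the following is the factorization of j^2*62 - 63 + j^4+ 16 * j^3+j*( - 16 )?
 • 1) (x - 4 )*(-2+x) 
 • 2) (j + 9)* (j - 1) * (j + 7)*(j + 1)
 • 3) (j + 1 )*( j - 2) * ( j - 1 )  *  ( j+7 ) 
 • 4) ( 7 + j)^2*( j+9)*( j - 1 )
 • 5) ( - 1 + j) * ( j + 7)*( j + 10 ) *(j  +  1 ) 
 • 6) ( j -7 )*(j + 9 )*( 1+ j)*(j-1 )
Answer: 2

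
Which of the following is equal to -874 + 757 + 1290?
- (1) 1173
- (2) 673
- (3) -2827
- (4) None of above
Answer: 1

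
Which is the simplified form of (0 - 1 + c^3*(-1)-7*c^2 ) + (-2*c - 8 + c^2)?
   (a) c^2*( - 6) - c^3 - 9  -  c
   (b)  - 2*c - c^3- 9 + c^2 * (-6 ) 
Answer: b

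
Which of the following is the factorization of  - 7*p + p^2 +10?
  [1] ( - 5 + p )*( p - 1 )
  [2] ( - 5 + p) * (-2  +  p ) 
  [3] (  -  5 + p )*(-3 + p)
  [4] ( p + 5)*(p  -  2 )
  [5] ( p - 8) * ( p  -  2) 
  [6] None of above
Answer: 2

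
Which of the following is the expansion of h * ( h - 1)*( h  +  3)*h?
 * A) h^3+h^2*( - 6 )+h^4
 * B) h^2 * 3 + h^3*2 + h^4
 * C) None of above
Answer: C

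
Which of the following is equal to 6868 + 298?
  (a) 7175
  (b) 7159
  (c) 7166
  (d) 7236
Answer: c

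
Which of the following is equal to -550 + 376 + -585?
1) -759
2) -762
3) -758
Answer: 1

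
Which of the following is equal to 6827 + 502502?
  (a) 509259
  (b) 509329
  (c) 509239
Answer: b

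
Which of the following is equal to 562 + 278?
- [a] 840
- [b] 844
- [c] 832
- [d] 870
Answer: a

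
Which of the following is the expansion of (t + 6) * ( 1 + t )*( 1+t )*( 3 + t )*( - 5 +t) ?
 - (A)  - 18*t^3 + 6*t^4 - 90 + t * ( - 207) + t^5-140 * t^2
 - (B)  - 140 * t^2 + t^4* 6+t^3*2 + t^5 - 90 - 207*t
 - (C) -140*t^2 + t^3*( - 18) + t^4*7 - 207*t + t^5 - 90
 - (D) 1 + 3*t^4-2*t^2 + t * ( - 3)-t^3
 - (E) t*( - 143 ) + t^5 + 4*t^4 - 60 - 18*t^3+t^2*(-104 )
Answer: A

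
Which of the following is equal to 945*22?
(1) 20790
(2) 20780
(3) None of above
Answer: 1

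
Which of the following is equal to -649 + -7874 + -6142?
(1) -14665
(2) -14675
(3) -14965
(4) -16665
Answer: 1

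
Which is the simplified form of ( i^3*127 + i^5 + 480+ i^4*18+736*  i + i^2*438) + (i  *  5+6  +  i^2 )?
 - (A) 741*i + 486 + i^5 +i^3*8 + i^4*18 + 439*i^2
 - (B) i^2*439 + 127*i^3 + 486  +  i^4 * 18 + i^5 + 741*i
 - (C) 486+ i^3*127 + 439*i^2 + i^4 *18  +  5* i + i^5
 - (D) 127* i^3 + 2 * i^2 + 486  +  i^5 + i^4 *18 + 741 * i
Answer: B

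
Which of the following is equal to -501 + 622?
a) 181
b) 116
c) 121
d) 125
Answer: c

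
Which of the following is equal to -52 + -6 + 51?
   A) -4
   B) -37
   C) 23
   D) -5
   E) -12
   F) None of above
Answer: F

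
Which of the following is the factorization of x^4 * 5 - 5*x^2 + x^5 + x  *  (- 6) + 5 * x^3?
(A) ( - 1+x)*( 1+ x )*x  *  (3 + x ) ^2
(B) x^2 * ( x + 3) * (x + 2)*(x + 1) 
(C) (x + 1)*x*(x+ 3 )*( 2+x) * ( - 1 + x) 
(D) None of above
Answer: C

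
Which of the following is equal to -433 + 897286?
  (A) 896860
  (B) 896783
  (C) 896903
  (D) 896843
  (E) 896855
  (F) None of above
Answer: F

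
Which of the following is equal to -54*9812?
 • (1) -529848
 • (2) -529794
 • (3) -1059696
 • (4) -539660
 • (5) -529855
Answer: 1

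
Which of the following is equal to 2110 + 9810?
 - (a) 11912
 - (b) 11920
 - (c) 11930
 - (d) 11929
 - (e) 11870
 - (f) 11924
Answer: b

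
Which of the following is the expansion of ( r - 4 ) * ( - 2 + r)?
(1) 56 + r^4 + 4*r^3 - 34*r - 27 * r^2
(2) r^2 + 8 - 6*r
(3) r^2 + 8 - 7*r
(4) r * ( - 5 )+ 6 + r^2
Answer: 2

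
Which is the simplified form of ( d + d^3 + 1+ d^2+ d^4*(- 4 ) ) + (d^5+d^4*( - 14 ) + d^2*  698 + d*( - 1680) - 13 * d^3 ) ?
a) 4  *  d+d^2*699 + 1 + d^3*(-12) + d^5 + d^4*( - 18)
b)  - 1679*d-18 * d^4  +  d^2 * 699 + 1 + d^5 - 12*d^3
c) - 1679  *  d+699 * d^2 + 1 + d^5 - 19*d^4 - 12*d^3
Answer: b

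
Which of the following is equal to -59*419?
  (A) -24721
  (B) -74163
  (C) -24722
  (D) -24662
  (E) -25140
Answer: A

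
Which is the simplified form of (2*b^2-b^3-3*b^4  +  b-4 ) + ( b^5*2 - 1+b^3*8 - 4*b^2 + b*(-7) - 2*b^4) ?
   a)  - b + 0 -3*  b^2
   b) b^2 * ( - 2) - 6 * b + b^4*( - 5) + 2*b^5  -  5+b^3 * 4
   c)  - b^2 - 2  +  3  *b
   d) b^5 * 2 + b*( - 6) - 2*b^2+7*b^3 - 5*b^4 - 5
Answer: d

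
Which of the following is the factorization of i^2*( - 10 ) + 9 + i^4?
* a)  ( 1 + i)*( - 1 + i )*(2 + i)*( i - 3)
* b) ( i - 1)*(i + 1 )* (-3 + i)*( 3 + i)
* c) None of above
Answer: b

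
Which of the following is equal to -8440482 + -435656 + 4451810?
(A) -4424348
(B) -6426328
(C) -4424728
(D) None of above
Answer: D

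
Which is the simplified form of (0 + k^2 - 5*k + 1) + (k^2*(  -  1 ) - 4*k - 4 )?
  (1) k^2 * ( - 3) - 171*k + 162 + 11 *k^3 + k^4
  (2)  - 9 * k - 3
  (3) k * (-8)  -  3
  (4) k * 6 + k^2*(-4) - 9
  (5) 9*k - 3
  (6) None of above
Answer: 2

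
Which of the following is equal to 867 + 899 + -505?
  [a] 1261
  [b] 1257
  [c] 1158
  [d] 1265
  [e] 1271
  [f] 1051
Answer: a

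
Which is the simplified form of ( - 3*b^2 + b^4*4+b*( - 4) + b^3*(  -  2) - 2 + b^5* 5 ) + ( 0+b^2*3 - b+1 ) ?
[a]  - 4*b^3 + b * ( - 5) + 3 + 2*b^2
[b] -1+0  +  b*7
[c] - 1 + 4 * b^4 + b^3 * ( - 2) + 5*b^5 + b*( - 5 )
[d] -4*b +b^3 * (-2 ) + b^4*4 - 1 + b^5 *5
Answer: c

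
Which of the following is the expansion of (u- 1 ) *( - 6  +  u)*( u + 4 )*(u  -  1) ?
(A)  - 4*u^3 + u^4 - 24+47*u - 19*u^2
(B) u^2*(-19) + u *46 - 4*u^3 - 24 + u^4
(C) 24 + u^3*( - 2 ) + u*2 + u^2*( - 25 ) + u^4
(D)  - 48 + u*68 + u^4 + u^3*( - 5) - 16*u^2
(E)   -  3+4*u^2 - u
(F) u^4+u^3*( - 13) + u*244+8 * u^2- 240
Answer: B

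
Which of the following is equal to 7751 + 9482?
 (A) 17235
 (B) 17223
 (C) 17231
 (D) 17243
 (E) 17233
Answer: E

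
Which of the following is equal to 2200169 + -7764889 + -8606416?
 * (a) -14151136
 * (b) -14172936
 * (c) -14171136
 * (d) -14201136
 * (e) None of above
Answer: c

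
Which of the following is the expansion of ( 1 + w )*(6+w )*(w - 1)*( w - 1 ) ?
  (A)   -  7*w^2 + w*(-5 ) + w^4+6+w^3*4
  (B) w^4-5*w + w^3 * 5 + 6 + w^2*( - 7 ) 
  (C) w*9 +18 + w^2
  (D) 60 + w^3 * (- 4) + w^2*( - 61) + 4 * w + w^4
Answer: B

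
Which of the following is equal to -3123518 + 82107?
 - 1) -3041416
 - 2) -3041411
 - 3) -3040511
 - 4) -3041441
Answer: 2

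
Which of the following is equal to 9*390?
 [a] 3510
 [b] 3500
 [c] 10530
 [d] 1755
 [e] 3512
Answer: a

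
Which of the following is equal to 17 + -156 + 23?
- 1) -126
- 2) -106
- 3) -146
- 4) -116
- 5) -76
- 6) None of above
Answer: 4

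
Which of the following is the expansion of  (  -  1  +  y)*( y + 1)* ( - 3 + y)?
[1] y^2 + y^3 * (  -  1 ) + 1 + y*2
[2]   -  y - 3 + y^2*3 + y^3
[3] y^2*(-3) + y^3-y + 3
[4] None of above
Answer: 3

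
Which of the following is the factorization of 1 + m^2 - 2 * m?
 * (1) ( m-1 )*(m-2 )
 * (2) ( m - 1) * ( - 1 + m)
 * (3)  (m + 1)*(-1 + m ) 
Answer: 2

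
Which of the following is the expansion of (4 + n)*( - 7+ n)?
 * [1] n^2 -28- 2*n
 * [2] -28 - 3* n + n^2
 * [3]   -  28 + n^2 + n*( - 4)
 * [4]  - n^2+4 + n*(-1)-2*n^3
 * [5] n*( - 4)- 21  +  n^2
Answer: 2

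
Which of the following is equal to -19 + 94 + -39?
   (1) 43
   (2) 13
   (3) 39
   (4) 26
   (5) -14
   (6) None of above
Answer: 6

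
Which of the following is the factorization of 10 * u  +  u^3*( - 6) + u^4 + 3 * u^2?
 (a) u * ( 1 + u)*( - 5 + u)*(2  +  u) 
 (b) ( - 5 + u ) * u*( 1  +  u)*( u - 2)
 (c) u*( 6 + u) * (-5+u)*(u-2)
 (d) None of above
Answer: b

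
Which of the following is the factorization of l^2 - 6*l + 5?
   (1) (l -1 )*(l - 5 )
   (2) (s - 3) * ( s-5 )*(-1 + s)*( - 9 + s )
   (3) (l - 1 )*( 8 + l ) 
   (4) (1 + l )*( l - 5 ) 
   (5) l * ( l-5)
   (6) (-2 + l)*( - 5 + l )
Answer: 1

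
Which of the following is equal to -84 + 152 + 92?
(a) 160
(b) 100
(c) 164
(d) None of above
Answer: a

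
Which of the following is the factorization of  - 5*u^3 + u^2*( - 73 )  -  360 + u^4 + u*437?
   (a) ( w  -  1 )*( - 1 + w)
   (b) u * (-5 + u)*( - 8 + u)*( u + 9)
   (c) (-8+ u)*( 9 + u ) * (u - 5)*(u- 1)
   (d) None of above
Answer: c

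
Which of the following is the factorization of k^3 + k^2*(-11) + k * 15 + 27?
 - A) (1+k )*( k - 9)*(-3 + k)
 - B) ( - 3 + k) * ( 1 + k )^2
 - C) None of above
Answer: A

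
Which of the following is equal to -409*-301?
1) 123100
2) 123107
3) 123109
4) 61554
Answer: 3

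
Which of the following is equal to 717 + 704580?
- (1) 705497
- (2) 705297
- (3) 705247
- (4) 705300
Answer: 2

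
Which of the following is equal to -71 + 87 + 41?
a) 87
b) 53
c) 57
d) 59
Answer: c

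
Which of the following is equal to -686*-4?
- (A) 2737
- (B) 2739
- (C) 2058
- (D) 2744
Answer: D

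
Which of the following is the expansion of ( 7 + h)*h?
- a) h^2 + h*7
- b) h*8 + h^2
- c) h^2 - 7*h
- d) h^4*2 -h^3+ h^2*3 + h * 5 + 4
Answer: a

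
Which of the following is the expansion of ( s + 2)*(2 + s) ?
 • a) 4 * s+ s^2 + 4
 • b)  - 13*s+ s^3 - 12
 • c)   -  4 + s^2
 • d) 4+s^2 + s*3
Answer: a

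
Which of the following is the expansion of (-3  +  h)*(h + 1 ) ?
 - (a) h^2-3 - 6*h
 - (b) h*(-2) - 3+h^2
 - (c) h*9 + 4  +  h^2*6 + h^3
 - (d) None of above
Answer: b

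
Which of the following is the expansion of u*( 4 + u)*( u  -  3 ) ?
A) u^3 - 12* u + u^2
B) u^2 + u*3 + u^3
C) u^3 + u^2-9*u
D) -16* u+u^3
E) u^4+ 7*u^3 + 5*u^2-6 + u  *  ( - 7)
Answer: A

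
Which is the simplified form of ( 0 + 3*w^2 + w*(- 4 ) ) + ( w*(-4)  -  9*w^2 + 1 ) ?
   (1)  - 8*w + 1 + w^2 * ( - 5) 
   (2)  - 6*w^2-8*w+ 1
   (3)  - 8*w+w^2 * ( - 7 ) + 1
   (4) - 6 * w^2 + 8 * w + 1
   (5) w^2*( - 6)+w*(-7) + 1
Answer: 2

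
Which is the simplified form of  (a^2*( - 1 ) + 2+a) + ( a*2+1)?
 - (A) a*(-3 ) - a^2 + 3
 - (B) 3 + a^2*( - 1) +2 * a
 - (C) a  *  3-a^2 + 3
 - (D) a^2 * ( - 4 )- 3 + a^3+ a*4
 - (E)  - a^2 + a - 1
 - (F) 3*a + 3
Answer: C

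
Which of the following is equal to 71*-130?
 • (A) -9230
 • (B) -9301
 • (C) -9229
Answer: A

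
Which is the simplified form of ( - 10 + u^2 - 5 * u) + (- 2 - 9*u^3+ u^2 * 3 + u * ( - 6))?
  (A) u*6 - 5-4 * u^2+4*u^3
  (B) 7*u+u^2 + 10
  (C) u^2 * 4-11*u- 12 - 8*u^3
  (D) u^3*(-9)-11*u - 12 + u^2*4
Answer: D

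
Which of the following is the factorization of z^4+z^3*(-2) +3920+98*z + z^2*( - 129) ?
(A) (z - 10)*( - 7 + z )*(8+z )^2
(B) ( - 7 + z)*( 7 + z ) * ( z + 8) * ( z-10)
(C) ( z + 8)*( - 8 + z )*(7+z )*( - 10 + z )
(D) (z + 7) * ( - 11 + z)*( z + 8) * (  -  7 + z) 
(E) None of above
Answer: B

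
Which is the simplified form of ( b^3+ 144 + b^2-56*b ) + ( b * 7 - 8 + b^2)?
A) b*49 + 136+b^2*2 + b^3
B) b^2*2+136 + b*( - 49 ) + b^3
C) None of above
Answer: B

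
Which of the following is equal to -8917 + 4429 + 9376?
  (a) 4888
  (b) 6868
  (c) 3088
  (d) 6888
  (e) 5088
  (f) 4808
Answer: a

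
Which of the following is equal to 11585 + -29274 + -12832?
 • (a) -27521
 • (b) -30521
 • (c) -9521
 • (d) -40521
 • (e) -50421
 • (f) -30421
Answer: b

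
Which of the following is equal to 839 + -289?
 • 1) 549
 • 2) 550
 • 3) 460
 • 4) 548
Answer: 2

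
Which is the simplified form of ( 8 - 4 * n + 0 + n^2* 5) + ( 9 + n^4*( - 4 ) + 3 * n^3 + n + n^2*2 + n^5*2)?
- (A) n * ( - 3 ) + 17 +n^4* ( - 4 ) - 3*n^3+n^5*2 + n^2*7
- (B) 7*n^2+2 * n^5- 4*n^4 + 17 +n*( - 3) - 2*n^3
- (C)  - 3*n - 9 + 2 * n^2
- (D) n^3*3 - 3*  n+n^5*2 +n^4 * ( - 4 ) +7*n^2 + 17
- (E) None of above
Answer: D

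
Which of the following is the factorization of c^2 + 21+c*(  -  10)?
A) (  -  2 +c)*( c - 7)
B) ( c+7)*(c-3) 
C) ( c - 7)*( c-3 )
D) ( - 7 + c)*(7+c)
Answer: C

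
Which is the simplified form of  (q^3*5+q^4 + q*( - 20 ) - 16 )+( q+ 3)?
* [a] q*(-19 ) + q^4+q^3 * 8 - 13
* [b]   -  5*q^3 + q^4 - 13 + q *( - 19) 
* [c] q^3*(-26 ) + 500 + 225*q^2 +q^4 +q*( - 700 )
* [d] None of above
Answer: d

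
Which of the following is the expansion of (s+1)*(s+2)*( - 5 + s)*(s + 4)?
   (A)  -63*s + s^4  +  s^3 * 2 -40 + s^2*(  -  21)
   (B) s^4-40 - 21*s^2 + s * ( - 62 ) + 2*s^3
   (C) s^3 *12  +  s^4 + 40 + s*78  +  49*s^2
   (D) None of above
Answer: B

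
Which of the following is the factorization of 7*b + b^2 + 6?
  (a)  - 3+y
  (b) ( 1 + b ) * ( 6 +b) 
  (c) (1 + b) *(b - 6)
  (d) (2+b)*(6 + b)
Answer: b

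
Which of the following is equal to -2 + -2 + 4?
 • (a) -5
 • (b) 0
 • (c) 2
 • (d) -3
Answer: b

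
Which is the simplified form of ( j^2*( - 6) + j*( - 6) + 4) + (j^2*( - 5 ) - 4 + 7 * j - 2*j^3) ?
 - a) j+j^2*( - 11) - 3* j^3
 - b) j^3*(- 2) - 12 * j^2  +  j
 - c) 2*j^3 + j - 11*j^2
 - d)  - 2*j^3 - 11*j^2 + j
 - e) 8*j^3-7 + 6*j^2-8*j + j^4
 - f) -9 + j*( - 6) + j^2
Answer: d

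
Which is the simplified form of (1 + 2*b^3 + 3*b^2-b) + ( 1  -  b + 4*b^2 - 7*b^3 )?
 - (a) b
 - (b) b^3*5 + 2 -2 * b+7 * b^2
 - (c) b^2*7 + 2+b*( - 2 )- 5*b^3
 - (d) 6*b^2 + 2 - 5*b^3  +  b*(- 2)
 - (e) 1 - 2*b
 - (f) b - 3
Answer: c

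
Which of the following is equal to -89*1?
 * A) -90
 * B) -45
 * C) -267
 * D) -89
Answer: D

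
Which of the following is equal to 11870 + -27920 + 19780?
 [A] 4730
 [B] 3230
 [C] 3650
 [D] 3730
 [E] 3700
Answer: D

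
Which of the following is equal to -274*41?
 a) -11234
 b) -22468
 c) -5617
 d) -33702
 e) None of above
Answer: a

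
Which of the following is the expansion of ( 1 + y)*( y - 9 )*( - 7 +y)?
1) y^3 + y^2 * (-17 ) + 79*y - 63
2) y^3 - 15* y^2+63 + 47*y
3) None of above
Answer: 2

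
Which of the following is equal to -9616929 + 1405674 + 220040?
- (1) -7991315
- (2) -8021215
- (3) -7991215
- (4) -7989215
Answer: 3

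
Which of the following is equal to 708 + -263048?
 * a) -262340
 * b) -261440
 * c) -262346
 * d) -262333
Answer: a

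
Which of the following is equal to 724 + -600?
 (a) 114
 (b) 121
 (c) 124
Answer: c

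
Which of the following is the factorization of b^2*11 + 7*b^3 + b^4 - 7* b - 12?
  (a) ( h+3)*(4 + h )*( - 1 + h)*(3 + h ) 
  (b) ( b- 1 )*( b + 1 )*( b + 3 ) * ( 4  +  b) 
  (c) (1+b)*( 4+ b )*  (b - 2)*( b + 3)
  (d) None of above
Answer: b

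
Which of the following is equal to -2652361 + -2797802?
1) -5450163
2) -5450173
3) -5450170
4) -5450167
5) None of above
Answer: 1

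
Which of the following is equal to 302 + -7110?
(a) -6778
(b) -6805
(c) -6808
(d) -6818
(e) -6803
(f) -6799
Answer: c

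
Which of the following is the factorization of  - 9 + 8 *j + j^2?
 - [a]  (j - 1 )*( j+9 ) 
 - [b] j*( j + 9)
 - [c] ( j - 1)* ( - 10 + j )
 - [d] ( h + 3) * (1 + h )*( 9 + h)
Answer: a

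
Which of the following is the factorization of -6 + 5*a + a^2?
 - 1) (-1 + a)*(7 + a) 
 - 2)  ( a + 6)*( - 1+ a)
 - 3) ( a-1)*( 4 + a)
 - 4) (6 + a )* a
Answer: 2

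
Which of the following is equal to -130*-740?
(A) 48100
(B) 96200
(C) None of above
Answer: B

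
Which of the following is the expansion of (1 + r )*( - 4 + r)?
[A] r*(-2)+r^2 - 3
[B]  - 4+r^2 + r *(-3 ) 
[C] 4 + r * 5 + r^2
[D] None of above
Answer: B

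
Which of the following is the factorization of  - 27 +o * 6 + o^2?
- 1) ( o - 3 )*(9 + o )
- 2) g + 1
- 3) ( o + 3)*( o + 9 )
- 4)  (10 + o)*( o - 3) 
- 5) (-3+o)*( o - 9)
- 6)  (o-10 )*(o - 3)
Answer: 1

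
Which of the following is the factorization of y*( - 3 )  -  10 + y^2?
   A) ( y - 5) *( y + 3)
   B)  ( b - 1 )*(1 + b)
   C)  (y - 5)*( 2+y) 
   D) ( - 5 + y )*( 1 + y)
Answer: C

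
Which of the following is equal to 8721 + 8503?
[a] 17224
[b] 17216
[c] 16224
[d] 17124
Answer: a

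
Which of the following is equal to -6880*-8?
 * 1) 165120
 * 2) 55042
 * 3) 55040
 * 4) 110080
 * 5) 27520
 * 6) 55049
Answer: 3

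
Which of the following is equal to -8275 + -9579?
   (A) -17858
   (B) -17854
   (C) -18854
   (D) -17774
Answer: B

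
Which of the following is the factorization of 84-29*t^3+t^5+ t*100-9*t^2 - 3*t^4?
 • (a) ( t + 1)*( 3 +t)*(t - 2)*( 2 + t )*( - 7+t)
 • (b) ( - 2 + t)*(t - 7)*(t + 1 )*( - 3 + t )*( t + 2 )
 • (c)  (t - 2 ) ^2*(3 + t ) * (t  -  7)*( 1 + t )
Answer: a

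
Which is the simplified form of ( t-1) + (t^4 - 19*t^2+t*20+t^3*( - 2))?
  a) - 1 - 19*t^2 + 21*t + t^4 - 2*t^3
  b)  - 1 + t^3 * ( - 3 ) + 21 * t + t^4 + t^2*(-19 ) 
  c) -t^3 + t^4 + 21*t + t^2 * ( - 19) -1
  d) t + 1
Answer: a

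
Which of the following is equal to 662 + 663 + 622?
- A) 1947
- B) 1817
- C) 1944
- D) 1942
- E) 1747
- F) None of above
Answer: A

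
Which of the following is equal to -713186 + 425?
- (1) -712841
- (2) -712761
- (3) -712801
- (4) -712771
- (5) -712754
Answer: 2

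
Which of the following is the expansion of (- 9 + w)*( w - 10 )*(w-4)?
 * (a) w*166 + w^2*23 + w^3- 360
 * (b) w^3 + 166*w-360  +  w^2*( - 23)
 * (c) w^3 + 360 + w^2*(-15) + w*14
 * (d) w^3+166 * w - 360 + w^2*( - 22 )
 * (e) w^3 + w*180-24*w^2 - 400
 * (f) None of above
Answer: b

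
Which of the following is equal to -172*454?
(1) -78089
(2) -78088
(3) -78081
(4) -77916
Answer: 2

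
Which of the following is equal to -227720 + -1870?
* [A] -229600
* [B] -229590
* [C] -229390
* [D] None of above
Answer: B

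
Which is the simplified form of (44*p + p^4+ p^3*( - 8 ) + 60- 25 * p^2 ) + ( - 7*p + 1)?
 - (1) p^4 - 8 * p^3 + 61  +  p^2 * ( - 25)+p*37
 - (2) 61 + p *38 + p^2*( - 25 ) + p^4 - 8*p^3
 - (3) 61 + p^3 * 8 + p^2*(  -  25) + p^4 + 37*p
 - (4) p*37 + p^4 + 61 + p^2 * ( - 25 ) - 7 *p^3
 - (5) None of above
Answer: 1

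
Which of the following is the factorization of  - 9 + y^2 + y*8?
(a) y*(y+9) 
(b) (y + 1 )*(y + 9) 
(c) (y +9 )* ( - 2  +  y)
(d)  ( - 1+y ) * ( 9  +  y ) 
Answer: d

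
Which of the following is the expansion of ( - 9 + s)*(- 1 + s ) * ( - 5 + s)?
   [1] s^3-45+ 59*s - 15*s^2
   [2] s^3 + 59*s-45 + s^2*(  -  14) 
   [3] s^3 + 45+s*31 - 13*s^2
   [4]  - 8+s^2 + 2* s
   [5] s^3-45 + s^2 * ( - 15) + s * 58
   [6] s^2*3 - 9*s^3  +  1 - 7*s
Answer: 1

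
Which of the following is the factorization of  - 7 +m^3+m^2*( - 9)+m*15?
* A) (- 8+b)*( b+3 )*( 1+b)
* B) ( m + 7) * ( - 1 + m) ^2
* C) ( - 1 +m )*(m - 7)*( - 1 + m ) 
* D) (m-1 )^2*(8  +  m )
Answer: C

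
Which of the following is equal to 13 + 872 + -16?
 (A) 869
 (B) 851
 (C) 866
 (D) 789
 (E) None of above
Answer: A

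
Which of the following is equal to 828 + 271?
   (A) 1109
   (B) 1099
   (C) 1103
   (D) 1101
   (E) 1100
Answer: B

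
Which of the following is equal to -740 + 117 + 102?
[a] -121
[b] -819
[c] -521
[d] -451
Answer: c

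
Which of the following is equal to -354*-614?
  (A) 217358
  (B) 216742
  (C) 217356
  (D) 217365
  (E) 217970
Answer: C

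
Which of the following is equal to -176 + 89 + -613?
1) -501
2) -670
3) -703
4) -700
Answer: 4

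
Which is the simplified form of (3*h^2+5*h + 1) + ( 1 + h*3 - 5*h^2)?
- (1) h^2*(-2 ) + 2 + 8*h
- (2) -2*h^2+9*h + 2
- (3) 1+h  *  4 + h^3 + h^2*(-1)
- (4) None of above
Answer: 1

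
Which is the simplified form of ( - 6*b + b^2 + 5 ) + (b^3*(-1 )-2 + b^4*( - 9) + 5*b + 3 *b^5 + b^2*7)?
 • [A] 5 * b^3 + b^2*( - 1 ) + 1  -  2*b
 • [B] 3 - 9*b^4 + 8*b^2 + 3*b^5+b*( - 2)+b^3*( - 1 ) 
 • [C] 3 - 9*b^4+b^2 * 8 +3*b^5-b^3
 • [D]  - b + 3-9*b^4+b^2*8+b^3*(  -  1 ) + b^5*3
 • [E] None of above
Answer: D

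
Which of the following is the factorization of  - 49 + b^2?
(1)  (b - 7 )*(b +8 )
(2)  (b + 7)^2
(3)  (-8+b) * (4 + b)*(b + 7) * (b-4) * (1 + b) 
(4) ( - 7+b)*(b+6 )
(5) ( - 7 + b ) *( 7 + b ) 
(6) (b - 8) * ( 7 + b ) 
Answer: 5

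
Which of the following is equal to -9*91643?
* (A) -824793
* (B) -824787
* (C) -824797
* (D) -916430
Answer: B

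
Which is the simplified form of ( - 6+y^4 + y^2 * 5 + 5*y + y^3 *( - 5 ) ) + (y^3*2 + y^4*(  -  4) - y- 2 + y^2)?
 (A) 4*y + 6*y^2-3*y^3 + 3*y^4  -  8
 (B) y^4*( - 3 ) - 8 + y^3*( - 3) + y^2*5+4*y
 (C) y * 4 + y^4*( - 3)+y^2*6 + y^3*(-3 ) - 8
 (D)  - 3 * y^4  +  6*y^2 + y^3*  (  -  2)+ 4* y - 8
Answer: C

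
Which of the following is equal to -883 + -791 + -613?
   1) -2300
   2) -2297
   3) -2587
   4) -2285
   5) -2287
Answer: 5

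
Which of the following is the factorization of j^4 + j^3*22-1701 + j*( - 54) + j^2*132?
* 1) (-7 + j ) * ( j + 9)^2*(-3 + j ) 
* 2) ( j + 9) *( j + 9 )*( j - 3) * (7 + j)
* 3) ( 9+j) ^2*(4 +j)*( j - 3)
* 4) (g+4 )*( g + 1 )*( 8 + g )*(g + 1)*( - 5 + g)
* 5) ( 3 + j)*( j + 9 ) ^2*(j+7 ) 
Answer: 2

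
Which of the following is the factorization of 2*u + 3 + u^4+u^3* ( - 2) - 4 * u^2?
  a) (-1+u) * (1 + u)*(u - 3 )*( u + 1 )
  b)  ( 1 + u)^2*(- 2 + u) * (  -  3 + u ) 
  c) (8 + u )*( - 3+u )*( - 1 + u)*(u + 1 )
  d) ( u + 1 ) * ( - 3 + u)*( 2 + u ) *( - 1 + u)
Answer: a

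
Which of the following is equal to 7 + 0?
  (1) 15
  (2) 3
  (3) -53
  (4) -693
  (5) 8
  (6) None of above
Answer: 6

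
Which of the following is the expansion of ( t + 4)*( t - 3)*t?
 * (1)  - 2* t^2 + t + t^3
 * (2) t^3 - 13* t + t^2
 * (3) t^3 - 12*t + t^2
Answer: 3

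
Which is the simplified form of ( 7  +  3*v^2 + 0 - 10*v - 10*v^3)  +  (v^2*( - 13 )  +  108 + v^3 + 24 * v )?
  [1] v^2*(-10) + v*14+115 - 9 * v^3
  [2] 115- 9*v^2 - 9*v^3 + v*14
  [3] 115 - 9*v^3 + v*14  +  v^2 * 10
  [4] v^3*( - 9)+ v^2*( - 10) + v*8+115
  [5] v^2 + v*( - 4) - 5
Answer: 1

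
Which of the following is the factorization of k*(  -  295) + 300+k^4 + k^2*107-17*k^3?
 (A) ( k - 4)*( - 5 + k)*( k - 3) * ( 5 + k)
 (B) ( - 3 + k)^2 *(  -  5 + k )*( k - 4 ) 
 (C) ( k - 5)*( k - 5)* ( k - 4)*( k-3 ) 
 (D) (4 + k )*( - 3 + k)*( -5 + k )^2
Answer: C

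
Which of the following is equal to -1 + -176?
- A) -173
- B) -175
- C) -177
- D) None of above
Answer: C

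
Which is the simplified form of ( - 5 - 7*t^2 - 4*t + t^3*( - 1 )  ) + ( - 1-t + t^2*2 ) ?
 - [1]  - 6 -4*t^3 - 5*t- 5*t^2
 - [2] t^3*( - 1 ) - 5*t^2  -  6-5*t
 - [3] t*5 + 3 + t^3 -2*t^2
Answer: 2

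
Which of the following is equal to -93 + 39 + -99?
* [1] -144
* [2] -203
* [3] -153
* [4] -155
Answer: 3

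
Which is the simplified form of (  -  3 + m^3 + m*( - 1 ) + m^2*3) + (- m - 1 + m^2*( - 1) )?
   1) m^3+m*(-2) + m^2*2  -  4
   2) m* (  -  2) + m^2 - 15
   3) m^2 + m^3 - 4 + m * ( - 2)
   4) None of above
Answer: 1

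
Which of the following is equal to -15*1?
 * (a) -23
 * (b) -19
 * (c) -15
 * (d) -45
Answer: c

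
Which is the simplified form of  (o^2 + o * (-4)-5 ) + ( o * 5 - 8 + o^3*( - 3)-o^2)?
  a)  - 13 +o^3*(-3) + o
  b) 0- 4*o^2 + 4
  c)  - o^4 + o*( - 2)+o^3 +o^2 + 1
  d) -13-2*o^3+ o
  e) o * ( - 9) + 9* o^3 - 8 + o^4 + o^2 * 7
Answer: a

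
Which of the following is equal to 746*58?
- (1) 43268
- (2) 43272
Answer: 1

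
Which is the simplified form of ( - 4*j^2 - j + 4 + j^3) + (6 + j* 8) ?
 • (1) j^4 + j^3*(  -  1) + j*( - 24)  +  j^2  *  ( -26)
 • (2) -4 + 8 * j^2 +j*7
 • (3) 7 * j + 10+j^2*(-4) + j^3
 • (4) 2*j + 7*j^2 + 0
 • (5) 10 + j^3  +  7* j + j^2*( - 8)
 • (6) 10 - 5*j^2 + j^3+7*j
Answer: 3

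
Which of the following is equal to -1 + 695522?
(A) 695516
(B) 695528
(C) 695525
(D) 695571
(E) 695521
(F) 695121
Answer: E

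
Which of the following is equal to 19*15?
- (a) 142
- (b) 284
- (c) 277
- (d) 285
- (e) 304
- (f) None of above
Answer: d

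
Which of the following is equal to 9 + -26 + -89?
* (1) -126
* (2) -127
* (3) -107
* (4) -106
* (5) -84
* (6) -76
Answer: 4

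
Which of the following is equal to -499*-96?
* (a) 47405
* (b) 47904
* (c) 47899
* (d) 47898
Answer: b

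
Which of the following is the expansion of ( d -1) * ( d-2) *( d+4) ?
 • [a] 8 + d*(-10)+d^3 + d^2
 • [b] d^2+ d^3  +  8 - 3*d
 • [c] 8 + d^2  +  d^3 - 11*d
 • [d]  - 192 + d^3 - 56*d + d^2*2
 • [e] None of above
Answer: a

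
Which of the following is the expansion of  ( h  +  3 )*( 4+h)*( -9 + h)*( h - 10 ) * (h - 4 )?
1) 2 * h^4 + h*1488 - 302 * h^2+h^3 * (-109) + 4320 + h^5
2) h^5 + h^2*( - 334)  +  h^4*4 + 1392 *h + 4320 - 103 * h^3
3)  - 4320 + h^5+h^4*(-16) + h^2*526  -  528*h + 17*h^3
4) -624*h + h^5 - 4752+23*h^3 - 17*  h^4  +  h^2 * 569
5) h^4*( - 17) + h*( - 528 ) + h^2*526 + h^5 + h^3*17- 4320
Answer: 3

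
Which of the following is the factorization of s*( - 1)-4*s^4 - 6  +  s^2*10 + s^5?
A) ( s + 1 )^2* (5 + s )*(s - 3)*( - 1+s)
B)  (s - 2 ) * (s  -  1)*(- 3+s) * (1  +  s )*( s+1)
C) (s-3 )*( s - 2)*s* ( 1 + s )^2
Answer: B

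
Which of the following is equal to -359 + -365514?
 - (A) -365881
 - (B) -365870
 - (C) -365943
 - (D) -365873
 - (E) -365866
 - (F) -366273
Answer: D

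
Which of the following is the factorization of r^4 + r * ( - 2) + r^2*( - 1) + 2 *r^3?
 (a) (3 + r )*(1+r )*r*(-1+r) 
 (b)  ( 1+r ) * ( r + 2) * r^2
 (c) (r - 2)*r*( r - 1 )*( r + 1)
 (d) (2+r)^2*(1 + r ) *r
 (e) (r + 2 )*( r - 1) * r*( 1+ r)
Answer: e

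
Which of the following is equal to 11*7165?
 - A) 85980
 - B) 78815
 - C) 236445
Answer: B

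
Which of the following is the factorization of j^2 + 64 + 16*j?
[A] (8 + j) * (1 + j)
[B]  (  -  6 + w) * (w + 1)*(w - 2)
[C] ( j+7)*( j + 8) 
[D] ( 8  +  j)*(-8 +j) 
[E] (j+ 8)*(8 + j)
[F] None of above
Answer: E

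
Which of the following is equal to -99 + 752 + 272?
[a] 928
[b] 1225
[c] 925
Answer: c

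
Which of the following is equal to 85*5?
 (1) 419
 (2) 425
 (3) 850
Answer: 2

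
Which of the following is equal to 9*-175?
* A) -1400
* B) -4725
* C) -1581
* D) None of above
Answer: D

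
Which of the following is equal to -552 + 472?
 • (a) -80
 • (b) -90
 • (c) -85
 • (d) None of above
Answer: a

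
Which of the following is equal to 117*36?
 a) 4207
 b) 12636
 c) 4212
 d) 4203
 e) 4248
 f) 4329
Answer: c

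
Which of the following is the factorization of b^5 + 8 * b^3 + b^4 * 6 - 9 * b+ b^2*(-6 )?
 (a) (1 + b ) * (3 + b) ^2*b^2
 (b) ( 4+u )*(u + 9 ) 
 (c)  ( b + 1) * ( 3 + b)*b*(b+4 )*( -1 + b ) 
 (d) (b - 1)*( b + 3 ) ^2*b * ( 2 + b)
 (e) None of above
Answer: e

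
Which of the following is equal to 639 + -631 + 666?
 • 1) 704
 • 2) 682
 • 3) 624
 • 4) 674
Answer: 4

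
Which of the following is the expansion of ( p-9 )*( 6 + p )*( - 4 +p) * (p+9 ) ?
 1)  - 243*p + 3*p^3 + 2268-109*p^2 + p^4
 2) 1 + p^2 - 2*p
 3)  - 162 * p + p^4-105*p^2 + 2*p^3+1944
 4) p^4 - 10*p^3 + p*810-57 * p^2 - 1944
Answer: 3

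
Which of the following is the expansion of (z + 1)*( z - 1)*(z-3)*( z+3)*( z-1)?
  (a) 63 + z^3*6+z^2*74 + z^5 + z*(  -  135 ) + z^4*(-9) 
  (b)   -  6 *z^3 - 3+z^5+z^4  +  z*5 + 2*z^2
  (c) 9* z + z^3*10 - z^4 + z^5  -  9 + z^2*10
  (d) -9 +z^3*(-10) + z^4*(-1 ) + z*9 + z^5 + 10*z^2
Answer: d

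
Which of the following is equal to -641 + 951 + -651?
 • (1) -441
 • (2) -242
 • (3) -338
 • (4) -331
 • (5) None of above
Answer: 5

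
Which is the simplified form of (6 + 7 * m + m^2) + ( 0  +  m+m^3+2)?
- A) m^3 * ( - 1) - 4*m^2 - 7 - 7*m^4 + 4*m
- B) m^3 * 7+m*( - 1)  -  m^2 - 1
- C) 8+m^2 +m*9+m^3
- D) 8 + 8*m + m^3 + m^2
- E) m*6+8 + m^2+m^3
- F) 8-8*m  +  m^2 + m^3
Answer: D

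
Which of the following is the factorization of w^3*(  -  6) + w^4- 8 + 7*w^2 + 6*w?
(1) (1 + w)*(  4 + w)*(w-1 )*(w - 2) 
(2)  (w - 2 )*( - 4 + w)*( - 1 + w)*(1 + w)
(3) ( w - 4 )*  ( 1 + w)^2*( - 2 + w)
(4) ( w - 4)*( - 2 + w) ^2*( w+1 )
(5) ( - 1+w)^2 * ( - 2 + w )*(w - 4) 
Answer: 2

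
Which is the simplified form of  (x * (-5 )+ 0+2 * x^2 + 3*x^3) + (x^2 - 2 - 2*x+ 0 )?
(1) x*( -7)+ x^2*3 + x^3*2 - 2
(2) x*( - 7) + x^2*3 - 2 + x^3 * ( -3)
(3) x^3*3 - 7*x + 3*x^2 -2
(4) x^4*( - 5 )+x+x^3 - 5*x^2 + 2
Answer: 3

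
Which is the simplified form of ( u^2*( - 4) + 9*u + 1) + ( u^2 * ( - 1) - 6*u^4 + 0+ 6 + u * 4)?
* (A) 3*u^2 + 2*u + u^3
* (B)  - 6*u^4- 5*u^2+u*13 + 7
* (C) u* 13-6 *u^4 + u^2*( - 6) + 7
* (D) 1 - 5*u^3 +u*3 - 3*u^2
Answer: B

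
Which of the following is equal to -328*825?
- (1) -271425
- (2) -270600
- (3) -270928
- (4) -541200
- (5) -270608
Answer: 2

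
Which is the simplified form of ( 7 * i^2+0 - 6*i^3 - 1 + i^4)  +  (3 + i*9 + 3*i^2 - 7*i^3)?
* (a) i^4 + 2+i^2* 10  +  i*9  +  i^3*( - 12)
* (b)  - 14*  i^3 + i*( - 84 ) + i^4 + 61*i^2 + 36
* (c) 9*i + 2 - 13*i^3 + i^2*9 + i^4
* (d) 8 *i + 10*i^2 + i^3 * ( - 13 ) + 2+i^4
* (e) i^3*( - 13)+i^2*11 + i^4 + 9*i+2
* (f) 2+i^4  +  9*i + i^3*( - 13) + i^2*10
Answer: f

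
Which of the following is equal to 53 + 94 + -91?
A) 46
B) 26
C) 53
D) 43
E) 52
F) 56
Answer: F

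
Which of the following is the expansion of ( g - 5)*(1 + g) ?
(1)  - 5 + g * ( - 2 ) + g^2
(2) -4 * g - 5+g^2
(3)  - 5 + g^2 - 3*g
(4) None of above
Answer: 2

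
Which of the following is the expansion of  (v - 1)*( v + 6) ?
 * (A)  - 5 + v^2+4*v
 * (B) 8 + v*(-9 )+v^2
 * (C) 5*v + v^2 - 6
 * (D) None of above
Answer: C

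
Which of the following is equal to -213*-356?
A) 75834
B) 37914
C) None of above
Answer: C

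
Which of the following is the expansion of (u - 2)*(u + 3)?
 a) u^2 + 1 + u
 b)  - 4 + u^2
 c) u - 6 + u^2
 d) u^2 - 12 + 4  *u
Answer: c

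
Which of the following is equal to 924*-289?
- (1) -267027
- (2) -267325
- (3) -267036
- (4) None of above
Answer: 3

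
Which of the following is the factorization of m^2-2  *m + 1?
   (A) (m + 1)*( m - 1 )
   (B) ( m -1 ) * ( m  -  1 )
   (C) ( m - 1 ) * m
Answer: B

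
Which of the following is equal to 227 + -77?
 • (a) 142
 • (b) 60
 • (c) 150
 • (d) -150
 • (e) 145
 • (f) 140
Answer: c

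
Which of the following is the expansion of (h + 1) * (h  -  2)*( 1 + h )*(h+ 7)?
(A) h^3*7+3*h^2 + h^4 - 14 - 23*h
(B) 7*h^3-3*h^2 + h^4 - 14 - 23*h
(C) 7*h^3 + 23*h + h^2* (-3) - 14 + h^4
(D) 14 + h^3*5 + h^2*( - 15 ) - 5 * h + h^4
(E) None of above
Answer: B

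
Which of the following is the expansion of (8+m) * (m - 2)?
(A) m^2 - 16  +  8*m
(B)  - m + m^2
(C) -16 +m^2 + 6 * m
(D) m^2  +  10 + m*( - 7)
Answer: C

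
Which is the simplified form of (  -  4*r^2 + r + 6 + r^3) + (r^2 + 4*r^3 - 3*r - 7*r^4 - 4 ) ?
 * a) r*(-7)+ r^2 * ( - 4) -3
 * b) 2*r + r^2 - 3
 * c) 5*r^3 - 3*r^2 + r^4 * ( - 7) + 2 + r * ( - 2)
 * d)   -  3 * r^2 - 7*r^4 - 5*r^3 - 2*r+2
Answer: c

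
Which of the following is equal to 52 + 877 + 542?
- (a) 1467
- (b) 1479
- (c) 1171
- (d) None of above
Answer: d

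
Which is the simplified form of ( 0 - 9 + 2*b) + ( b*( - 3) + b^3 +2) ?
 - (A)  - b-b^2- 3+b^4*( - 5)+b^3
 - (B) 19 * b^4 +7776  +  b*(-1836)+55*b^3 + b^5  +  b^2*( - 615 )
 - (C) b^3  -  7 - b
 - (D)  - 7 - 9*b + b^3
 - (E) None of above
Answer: C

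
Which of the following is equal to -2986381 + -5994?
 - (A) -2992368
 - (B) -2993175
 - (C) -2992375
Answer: C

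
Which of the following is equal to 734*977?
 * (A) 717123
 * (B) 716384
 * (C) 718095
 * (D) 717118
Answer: D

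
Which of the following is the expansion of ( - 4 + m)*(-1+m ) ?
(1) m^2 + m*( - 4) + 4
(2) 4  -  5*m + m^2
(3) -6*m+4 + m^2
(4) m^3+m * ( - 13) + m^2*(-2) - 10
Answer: 2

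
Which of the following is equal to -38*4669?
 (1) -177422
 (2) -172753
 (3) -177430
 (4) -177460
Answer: 1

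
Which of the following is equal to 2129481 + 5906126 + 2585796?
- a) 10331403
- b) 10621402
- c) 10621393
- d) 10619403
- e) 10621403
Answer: e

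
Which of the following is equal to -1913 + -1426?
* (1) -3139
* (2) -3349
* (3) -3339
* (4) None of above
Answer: 3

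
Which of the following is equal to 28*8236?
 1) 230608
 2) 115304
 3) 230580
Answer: 1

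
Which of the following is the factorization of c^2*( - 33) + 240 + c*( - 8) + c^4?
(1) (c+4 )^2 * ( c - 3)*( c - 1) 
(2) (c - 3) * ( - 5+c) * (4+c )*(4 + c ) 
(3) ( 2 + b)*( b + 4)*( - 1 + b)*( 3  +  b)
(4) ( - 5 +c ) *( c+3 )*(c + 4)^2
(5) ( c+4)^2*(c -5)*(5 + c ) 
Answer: 2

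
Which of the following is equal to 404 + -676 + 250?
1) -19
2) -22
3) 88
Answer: 2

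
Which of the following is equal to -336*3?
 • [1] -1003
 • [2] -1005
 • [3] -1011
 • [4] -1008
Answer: 4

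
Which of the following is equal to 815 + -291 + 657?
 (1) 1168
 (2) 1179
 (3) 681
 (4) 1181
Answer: 4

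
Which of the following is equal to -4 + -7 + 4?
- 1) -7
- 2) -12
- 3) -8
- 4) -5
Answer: 1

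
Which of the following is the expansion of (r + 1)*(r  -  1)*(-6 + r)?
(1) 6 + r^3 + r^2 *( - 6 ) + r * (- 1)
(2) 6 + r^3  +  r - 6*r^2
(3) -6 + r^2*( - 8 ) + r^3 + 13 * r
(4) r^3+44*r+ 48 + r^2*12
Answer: 1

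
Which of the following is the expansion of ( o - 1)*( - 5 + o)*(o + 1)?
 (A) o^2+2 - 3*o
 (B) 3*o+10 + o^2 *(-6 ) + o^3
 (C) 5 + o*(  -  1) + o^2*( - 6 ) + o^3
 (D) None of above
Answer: D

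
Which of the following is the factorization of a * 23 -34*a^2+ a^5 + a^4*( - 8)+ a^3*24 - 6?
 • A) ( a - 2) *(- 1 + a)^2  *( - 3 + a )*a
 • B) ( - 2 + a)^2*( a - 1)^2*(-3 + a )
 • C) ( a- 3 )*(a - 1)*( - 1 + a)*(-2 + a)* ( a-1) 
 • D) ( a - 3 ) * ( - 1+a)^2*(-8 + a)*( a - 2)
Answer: C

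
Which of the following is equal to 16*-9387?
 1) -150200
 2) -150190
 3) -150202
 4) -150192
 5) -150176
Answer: 4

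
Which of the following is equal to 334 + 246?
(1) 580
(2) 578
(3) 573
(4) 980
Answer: 1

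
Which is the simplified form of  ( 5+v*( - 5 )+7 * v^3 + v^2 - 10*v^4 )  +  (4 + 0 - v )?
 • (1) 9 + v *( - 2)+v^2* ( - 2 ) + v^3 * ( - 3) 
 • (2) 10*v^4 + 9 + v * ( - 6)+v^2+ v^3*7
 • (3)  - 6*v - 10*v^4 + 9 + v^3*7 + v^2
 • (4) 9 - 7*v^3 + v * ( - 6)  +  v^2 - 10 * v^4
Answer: 3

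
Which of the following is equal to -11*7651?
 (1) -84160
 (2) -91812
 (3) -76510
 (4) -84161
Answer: 4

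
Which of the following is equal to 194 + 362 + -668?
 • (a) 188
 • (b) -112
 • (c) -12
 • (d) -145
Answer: b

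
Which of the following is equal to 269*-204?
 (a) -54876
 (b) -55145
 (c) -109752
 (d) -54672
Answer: a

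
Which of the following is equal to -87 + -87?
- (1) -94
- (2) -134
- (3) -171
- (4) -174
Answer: 4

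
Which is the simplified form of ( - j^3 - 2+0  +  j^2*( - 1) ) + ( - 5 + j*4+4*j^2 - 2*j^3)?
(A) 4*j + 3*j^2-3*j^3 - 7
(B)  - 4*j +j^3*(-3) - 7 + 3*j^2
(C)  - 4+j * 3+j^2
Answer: A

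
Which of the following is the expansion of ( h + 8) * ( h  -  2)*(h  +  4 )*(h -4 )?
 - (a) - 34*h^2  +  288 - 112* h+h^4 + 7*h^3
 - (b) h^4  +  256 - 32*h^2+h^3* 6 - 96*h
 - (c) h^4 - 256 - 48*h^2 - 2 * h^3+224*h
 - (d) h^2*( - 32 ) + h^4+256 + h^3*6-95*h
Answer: b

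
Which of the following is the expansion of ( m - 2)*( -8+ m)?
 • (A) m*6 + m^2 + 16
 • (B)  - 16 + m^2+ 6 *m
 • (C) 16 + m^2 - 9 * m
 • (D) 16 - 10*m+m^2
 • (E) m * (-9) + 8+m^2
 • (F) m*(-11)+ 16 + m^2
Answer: D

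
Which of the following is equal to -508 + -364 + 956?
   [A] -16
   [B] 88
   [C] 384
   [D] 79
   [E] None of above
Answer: E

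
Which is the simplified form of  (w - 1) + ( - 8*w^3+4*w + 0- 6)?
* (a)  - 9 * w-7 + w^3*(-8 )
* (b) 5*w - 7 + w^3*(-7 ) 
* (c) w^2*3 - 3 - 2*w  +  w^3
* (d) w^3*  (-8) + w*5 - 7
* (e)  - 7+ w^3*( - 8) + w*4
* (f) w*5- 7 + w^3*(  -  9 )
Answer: d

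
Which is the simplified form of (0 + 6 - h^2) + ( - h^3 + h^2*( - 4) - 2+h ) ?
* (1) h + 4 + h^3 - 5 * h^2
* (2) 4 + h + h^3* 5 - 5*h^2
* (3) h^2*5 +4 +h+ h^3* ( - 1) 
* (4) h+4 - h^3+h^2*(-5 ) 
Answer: 4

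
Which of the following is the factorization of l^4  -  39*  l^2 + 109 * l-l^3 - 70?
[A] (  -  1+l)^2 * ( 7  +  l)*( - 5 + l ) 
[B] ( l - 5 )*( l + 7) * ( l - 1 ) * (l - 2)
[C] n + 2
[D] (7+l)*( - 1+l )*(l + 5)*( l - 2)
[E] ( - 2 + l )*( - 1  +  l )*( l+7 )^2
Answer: B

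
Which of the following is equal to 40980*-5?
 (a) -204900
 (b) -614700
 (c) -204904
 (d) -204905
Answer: a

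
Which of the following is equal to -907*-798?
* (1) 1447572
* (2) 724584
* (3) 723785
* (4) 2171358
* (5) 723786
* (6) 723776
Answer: 5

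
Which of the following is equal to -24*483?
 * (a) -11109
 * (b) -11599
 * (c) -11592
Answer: c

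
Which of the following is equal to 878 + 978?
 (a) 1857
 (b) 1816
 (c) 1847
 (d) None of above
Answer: d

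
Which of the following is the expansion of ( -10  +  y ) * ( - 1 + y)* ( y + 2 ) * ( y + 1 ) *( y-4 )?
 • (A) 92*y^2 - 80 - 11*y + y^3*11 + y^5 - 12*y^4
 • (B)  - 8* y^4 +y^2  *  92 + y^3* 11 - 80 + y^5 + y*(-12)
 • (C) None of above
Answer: C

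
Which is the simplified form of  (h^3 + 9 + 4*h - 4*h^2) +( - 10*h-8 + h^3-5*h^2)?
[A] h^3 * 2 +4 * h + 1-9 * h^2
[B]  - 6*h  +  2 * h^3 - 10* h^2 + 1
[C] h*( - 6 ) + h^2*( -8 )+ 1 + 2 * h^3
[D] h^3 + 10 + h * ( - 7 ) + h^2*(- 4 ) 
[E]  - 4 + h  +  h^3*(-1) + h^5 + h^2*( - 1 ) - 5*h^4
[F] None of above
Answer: F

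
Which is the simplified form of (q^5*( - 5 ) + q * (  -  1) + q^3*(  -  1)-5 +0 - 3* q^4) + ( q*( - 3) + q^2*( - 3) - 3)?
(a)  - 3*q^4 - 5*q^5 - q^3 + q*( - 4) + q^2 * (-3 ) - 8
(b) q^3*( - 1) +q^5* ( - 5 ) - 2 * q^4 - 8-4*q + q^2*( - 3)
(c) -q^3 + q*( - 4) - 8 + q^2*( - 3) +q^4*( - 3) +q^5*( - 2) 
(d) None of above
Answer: a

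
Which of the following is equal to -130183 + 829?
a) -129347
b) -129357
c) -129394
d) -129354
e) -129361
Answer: d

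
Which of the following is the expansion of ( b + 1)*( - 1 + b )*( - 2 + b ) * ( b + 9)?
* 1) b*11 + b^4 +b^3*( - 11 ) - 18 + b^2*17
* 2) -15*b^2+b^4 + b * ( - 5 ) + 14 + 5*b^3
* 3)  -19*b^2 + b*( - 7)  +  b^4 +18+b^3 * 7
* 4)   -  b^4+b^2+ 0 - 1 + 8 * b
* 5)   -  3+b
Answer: 3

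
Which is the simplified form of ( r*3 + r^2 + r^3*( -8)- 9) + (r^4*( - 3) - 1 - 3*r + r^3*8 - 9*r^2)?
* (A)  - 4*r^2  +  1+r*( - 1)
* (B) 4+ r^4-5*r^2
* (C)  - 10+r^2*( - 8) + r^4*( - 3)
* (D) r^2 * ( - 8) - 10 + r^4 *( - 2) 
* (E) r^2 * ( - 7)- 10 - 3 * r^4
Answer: C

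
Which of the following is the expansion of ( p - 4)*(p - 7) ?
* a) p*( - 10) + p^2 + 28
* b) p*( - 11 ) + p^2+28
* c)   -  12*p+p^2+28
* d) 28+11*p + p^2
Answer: b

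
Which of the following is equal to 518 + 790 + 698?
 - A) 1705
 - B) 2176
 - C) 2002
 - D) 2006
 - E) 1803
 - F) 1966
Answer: D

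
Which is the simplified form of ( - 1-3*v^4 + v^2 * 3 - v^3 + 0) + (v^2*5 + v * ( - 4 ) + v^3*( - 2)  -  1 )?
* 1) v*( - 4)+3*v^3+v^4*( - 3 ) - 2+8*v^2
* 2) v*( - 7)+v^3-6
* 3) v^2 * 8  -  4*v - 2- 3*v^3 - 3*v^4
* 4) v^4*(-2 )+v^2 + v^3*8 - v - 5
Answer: 3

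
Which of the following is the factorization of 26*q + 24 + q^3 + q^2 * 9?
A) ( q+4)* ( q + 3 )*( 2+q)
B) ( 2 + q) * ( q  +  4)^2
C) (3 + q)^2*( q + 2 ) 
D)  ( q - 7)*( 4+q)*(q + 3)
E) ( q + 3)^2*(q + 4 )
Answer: A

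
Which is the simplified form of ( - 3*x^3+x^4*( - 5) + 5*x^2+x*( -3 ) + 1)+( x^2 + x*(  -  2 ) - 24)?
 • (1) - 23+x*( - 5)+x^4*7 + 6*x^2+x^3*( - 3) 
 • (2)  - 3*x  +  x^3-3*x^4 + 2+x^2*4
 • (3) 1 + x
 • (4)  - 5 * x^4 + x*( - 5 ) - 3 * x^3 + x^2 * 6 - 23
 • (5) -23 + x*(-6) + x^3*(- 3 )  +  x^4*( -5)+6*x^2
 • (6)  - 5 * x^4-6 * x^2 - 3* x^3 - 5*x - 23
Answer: 4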